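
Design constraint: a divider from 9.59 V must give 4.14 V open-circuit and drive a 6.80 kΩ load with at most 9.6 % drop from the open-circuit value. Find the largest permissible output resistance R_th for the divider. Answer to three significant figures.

Loading drop = R_th/(R_th + R_L) ≤ 0.0960, so R_th ≤ R_L · ε/(1−ε) = 6.80 kΩ × 0.0960/0.9040 = 722 Ω.
(Any R1, R2 with R2/(R1+R2) = 0.432 and R1‖R2 ≤ 722 Ω will meet the spec.)

R_th ≤ 722 Ω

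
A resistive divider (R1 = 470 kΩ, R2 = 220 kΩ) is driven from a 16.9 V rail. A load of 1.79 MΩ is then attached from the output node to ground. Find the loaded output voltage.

V_out ≈ 4.97 V

The load sits in parallel with R2: R2‖R_L = (220 × 1790) / (220 + 1790) = 195.9 kΩ.
V_out = 16.9 × 195.9 / (470 + 195.9) = 16.9 × 195.9/665.9 = 4.97 V.
(Unloaded it would have been 5.39 V.)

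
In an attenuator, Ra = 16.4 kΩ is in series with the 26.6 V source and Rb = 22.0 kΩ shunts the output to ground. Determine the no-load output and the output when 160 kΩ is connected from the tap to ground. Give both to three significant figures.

Open-circuit: V = 26.6 × 22.0/(16.4 + 22.0) = 15.2 V.
With the load, Rb becomes Rb‖R_L = 19.34 kΩ, so V = 26.6 × 19.34/35.74 = 14.4 V.

Unloaded: 15.2 V; loaded: 14.4 V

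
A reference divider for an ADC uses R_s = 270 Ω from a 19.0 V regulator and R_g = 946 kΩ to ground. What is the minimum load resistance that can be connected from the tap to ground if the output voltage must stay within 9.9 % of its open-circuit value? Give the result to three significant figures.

R_L(min) ≈ 2.46 kΩ

Output resistance R_th = R_s‖R_g = (270 × 946000)/946300 = 269.9 Ω.
The fractional drop is R_th/(R_th + R_L); requiring this ≤ 0.0990 gives R_L ≥ R_th(1/0.0990 − 1) = 269.9 × 9.101 = 2.46 kΩ.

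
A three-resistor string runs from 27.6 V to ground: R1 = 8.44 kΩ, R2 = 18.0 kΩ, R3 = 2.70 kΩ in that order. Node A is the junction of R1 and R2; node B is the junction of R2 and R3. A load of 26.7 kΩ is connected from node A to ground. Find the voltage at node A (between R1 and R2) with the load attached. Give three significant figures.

Below node A the series string R2+R3 = 20.70 kΩ sits in parallel with the 26.7 kΩ load: 11.66 kΩ.
V_A = 27.6 × 11.66/(8.44 + 11.66) = 16.0 V.

V ≈ 16.0 V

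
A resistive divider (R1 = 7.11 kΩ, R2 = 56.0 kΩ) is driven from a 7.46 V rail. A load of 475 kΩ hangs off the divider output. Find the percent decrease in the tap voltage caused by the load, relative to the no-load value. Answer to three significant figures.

The divider's output (Thévenin) resistance is R1‖R2 = 6.309 kΩ.
Fractional drop under load = R_th/(R_th + R_L) = 6.309 / (6.309 + 475) = 0.01311.
So the output falls by 1.31 %.

1.31 %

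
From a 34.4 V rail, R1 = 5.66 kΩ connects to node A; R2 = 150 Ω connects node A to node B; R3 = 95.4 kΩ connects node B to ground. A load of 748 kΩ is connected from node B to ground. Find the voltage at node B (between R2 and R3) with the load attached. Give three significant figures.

V ≈ 32.2 V

At node B, R3 is in parallel with the load: R3‖R_L = 84610 Ω.
Below node A the resistance is R2 + (R3‖R_L) = 84760 Ω, so V_A = 34.4 × 84760/90420 = 32.25 V.
Then V_B = V_A × (R3‖R_L)/(R2 + R3‖R_L) = 32.25 × 84610/84760 = 32.2 V.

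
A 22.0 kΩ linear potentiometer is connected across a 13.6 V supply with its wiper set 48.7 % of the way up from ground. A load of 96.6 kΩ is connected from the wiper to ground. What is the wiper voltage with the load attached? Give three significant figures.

The wiper splits the pot into (1−α)R = 11.29 kΩ above and αR = 10.71 kΩ below.
Lower section ‖ load = 9.644 kΩ.
V_wiper = 13.6 × 9.644/(11.29 + 9.644) = 6.27 V.

V ≈ 6.27 V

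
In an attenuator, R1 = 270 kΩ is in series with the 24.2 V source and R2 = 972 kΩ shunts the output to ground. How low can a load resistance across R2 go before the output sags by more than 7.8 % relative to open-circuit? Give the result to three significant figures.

R_L(min) ≈ 2.50 MΩ

Output resistance R_th = R1‖R2 = (270 × 972)/1242 = 211.3 kΩ.
The fractional drop is R_th/(R_th + R_L); requiring this ≤ 0.0780 gives R_L ≥ R_th(1/0.0780 − 1) = 211.3 × 11.82 = 2.50 MΩ.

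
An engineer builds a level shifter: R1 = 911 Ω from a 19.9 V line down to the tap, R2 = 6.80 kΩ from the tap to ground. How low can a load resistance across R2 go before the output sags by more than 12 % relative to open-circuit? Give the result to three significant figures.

Output resistance R_th = R1‖R2 = (911 × 6800)/7711 = 803.4 Ω.
The fractional drop is R_th/(R_th + R_L); requiring this ≤ 0.120 gives R_L ≥ R_th(1/0.120 − 1) = 803.4 × 7.333 = 5.89 kΩ.

R_L(min) ≈ 5.89 kΩ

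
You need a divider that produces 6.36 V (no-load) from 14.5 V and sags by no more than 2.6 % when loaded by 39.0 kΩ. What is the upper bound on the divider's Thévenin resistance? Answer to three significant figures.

Loading drop = R_th/(R_th + R_L) ≤ 0.0260, so R_th ≤ R_L · ε/(1−ε) = 39.0 kΩ × 0.0260/0.9740 = 1.04 kΩ.
(Any R1, R2 with R2/(R1+R2) = 0.439 and R1‖R2 ≤ 1.04 kΩ will meet the spec.)

R_th ≤ 1.04 kΩ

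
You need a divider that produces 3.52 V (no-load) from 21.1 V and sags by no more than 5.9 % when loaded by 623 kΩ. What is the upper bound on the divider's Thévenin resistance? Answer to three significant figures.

R_th ≤ 39.1 kΩ

Loading drop = R_th/(R_th + R_L) ≤ 0.0590, so R_th ≤ R_L · ε/(1−ε) = 623 kΩ × 0.0590/0.9410 = 39.1 kΩ.
(Any R1, R2 with R2/(R1+R2) = 0.167 and R1‖R2 ≤ 39.1 kΩ will meet the spec.)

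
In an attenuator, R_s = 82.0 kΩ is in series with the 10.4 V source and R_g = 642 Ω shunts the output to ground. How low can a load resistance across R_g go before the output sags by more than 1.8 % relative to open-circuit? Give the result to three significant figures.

Output resistance R_th = R_s‖R_g = (82000 × 642)/82640 = 637.0 Ω.
The fractional drop is R_th/(R_th + R_L); requiring this ≤ 0.0180 gives R_L ≥ R_th(1/0.0180 − 1) = 637.0 × 54.56 = 34.8 kΩ.

R_L(min) ≈ 34.8 kΩ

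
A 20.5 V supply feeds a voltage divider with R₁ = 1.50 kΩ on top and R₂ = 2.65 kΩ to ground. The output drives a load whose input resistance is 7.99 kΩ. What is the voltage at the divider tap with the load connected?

V_out ≈ 11.7 V

The load sits in parallel with R₂: R₂‖R_L = (2.65 × 7.99) / (2.65 + 7.99) = 1.990 kΩ.
V_out = 20.5 × 1.990 / (1.50 + 1.990) = 20.5 × 1.990/3.490 = 11.7 V.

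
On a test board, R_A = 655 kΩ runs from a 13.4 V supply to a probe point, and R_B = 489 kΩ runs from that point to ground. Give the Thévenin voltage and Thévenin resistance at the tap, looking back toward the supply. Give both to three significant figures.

V_th = 5.73 V, R_th = 280 kΩ

V_th is the open-circuit tap voltage: 13.4 × 489/(655 + 489) = 5.73 V.
With the supply zeroed, R_A and R_B appear in parallel from the tap: R_th = R_A‖R_B = (655 × 489)/1144 = 280 kΩ.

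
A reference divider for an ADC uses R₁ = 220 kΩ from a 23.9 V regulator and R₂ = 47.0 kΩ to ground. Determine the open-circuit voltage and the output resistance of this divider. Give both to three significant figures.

V_th = 4.21 V, R_th = 38.7 kΩ

V_th is the open-circuit tap voltage: 23.9 × 47.0/(220 + 47.0) = 4.21 V.
With the supply zeroed, R₁ and R₂ appear in parallel from the tap: R_th = R₁‖R₂ = (220 × 47.0)/267.0 = 38.7 kΩ.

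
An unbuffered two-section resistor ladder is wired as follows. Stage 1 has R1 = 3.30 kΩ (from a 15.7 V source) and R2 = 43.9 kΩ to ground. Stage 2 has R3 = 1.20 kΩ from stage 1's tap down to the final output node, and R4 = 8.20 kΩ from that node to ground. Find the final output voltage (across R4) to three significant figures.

Stage 2 presents R3+R4 = 9.400 kΩ as a load on stage 1's tap.
Stage 1's lower leg becomes R2‖(R3+R4) = 7.742 kΩ, so V_mid = 15.7 × 7.742/11.04 = 11.01 V.
Stage 2 is itself unloaded: V_out = V_mid × R4/(R3+R4) = 11.01 × 8.20/9.400 = 9.60 V.

V_out ≈ 9.60 V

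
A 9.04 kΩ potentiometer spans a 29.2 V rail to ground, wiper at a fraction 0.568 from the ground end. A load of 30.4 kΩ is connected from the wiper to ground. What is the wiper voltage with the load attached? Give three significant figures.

V ≈ 15.5 V

The wiper splits the pot into (1−α)R = 3.905 kΩ above and αR = 5.135 kΩ below.
Lower section ‖ load = 4.393 kΩ.
V_wiper = 29.2 × 4.393/(3.905 + 4.393) = 15.5 V.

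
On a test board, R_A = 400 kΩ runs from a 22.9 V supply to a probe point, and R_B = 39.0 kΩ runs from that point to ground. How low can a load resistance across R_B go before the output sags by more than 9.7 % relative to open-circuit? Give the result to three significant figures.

Output resistance R_th = R_A‖R_B = (400 × 39.0)/439.0 = 35.54 kΩ.
The fractional drop is R_th/(R_th + R_L); requiring this ≤ 0.0970 gives R_L ≥ R_th(1/0.0970 − 1) = 35.54 × 9.309 = 331 kΩ.

R_L(min) ≈ 331 kΩ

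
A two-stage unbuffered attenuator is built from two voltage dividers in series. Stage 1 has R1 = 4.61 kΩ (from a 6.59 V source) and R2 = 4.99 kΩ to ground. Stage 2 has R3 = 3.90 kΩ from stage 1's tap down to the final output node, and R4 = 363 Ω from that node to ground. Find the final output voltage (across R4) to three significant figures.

V_out ≈ 0.187 V

Stage 2 presents R3+R4 = 4263 Ω as a load on stage 1's tap.
Stage 1's lower leg becomes R2‖(R3+R4) = 2299 Ω, so V_mid = 6.59 × 2299/6909 = 2.193 V.
Stage 2 is itself unloaded: V_out = V_mid × R4/(R3+R4) = 2.193 × 363/4263 = 0.187 V.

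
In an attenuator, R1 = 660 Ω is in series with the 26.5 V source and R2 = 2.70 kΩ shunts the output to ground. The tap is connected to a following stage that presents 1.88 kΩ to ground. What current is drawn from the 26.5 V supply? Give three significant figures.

R2‖R_L = 1108 Ω, so the source sees R1 + R2‖R_L = 1768 Ω.
I = 26.5 V / 1768 Ω = 15.0 mA.

I ≈ 15.0 mA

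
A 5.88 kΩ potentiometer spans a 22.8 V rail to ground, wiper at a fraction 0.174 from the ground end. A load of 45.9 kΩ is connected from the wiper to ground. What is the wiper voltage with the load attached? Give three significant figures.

V ≈ 3.90 V

The wiper splits the pot into (1−α)R = 4.857 kΩ above and αR = 1.023 kΩ below.
Lower section ‖ load = 1.001 kΩ.
V_wiper = 22.8 × 1.001/(4.857 + 1.001) = 3.90 V.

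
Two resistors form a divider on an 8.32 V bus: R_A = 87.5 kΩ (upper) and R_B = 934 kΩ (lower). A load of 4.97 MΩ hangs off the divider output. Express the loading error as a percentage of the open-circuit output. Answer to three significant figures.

1.58 %

The divider's output (Thévenin) resistance is R_A‖R_B = 80.00 kΩ.
Fractional drop under load = R_th/(R_th + R_L) = 80.00 / (80.00 + 4970) = 0.01584.
So the output falls by 1.58 %.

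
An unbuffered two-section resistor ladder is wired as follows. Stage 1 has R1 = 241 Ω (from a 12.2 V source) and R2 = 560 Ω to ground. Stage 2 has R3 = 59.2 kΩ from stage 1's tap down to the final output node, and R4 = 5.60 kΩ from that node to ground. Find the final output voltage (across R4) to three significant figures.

Stage 2 presents R3+R4 = 64800 Ω as a load on stage 1's tap.
Stage 1's lower leg becomes R2‖(R3+R4) = 555.2 Ω, so V_mid = 12.2 × 555.2/796.2 = 8.507 V.
Stage 2 is itself unloaded: V_out = V_mid × R4/(R3+R4) = 8.507 × 5600/64800 = 0.735 V.

V_out ≈ 0.735 V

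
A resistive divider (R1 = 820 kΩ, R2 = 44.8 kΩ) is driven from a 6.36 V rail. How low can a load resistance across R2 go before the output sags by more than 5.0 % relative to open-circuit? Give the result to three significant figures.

R_L(min) ≈ 807 kΩ

Output resistance R_th = R1‖R2 = (820 × 44.8)/864.8 = 42.48 kΩ.
The fractional drop is R_th/(R_th + R_L); requiring this ≤ 0.0500 gives R_L ≥ R_th(1/0.0500 − 1) = 42.48 × 19.00 = 807 kΩ.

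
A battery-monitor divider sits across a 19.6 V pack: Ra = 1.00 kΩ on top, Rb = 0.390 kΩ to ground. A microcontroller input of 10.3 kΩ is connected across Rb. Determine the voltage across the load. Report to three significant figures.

V_out ≈ 5.35 V

The load sits in parallel with Rb: Rb‖R_L = (390 × 10300) / (390 + 10300) = 375.8 Ω.
V_out = 19.6 × 375.8 / (1000 + 375.8) = 19.6 × 375.8/1376 = 5.35 V.
(Unloaded it would have been 5.50 V.)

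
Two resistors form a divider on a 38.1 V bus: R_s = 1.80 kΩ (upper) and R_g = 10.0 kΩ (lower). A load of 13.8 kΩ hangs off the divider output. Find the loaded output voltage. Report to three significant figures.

The load sits in parallel with R_g: R_g‖R_L = (10.0 × 13.8) / (10.0 + 13.8) = 5.798 kΩ.
V_out = 38.1 × 5.798 / (1.80 + 5.798) = 38.1 × 5.798/7.598 = 29.1 V.
(Unloaded it would have been 32.3 V.)

V_out ≈ 29.1 V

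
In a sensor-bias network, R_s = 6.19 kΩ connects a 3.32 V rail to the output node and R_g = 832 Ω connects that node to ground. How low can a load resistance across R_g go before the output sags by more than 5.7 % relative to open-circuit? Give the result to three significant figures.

R_L(min) ≈ 12.1 kΩ

Output resistance R_th = R_s‖R_g = (6190 × 832)/7022 = 733.4 Ω.
The fractional drop is R_th/(R_th + R_L); requiring this ≤ 0.0570 gives R_L ≥ R_th(1/0.0570 − 1) = 733.4 × 16.54 = 12.1 kΩ.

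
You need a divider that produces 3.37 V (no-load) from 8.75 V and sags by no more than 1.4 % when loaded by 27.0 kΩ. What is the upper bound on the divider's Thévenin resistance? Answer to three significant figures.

Loading drop = R_th/(R_th + R_L) ≤ 0.0140, so R_th ≤ R_L · ε/(1−ε) = 27.0 kΩ × 0.0140/0.9860 = 383 Ω.

R_th ≤ 383 Ω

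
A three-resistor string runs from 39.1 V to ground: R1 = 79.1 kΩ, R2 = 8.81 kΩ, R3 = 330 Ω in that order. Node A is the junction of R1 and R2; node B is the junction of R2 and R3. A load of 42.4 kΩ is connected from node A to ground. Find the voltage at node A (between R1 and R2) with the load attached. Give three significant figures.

Below node A the series string R2+R3 = 9140 Ω sits in parallel with the 42400 Ω load: 7519 Ω.
V_A = 39.1 × 7519/(79100 + 7519) = 3.39 V.

V ≈ 3.39 V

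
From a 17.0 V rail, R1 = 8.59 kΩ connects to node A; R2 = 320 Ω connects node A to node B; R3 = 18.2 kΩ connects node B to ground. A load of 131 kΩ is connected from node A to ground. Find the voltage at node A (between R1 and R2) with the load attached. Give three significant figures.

V ≈ 11.1 V

Below node A the series string R2+R3 = 18520 Ω sits in parallel with the 131000 Ω load: 16230 Ω.
V_A = 17.0 × 16230/(8590 + 16230) = 11.1 V.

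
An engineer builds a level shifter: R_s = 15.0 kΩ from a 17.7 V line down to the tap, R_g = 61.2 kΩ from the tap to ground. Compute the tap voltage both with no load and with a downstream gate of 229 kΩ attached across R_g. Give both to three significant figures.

Unloaded: 14.2 V; loaded: 13.5 V

Open-circuit: V = 17.7 × 61.2/(15.0 + 61.2) = 14.2 V.
With the load, R_g becomes R_g‖R_L = 48.29 kΩ, so V = 17.7 × 48.29/63.29 = 13.5 V.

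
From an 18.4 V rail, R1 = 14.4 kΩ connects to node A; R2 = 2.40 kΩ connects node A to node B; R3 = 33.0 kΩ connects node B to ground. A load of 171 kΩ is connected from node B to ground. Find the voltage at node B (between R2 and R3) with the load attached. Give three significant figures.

V ≈ 11.4 V

At node B, R3 is in parallel with the load: R3‖R_L = 27.66 kΩ.
Below node A the resistance is R2 + (R3‖R_L) = 30.06 kΩ, so V_A = 18.4 × 30.06/44.46 = 12.44 V.
Then V_B = V_A × (R3‖R_L)/(R2 + R3‖R_L) = 12.44 × 27.66/30.06 = 11.4 V.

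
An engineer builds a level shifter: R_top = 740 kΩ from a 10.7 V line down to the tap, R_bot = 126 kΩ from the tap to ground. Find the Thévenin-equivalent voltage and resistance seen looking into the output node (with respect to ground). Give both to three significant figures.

V_th is the open-circuit tap voltage: 10.7 × 126/(740 + 126) = 1.56 V.
With the supply zeroed, R_top and R_bot appear in parallel from the tap: R_th = R_top‖R_bot = (740 × 126)/866.0 = 108 kΩ.

V_th = 1.56 V, R_th = 108 kΩ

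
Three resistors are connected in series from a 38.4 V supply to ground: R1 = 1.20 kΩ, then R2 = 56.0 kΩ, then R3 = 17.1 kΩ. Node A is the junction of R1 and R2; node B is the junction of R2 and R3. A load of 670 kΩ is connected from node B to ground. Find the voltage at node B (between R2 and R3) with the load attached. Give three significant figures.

At node B, R3 is in parallel with the load: R3‖R_L = 16.67 kΩ.
Below node A the resistance is R2 + (R3‖R_L) = 72.67 kΩ, so V_A = 38.4 × 72.67/73.87 = 37.78 V.
Then V_B = V_A × (R3‖R_L)/(R2 + R3‖R_L) = 37.78 × 16.67/72.67 = 8.67 V.

V ≈ 8.67 V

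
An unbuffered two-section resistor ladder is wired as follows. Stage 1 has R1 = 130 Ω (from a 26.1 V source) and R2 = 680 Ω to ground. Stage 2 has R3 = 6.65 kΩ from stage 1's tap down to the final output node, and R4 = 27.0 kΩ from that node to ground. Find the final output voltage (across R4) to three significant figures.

Stage 2 presents R3+R4 = 33650 Ω as a load on stage 1's tap.
Stage 1's lower leg becomes R2‖(R3+R4) = 666.5 Ω, so V_mid = 26.1 × 666.5/796.5 = 21.84 V.
Stage 2 is itself unloaded: V_out = V_mid × R4/(R3+R4) = 21.84 × 27000/33650 = 17.5 V.

V_out ≈ 17.5 V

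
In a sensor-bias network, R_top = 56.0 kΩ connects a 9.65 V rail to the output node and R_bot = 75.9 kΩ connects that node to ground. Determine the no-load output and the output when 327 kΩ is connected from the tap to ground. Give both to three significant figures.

Open-circuit: V = 9.65 × 75.9/(56.0 + 75.9) = 5.55 V.
With the load, R_bot becomes R_bot‖R_L = 61.60 kΩ, so V = 9.65 × 61.60/117.6 = 5.05 V.

Unloaded: 5.55 V; loaded: 5.05 V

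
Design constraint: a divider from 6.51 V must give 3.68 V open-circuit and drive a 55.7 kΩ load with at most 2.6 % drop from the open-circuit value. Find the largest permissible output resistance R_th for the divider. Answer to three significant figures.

Loading drop = R_th/(R_th + R_L) ≤ 0.0260, so R_th ≤ R_L · ε/(1−ε) = 55.7 kΩ × 0.0260/0.9740 = 1.49 kΩ.
(Any R1, R2 with R2/(R1+R2) = 0.565 and R1‖R2 ≤ 1.49 kΩ will meet the spec.)

R_th ≤ 1.49 kΩ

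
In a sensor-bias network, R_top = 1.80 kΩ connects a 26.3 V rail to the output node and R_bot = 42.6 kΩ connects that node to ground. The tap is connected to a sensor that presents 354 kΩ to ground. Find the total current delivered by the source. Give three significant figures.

I ≈ 0.660 mA

R_bot‖R_L = 38.02 kΩ, so the source sees R_top + R_bot‖R_L = 39.82 kΩ.
I = 26.3 V / 39.82 kΩ = 0.660 mA.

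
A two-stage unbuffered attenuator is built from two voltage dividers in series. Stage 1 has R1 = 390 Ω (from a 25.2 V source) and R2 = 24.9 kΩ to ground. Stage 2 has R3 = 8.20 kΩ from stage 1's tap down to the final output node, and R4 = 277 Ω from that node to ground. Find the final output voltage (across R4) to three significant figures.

V_out ≈ 0.776 V

Stage 2 presents R3+R4 = 8477 Ω as a load on stage 1's tap.
Stage 1's lower leg becomes R2‖(R3+R4) = 6324 Ω, so V_mid = 25.2 × 6324/6714 = 23.74 V.
Stage 2 is itself unloaded: V_out = V_mid × R4/(R3+R4) = 23.74 × 277/8477 = 0.776 V.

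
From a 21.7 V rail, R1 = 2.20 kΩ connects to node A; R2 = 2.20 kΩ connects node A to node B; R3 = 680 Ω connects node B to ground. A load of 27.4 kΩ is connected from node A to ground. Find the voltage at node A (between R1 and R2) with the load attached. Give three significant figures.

Below node A the series string R2+R3 = 2880 Ω sits in parallel with the 27400 Ω load: 2606 Ω.
V_A = 21.7 × 2606/(2200 + 2606) = 11.8 V.

V ≈ 11.8 V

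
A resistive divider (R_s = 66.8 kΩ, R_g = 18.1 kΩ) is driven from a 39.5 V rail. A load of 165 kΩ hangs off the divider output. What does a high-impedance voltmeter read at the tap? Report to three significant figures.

The load sits in parallel with R_g: R_g‖R_L = (18.1 × 165) / (18.1 + 165) = 16.31 kΩ.
V_out = 39.5 × 16.31 / (66.8 + 16.31) = 39.5 × 16.31/83.11 = 7.75 V.

V_out ≈ 7.75 V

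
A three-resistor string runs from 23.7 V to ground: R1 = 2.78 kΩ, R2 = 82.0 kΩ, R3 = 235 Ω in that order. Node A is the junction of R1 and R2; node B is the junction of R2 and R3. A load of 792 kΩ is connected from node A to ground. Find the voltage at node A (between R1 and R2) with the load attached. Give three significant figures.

V ≈ 22.8 V

Below node A the series string R2+R3 = 82240 Ω sits in parallel with the 792000 Ω load: 74500 Ω.
V_A = 23.7 × 74500/(2780 + 74500) = 22.8 V.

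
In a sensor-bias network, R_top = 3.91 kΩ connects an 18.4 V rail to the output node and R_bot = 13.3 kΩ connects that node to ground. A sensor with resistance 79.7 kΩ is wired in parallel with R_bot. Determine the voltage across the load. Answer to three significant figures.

The load sits in parallel with R_bot: R_bot‖R_L = (13.3 × 79.7) / (13.3 + 79.7) = 11.40 kΩ.
V_out = 18.4 × 11.40 / (3.91 + 11.40) = 18.4 × 11.40/15.31 = 13.7 V.

V_out ≈ 13.7 V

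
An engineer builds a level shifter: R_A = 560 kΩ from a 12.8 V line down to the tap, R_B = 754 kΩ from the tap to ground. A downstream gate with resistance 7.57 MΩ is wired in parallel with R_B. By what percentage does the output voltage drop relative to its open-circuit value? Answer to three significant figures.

The divider's output (Thévenin) resistance is R_A‖R_B = 321.3 kΩ.
Fractional drop under load = R_th/(R_th + R_L) = 321.3 / (321.3 + 7570) = 0.04072.
So the output falls by 4.07 %.

4.07 %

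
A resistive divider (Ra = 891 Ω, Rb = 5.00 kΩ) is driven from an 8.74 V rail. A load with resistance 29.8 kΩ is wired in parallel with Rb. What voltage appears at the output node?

V_out ≈ 7.23 V

The load sits in parallel with Rb: Rb‖R_L = (5000 × 29800) / (5000 + 29800) = 4282 Ω.
V_out = 8.74 × 4282 / (891 + 4282) = 8.74 × 4282/5173 = 7.23 V.
(Unloaded it would have been 7.42 V.)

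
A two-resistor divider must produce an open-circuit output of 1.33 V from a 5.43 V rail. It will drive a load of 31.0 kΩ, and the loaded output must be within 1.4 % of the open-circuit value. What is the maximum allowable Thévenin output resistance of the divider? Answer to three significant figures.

R_th ≤ 440 Ω

Loading drop = R_th/(R_th + R_L) ≤ 0.0140, so R_th ≤ R_L · ε/(1−ε) = 31.0 kΩ × 0.0140/0.9860 = 440 Ω.
(Any R1, R2 with R2/(R1+R2) = 0.245 and R1‖R2 ≤ 440 Ω will meet the spec.)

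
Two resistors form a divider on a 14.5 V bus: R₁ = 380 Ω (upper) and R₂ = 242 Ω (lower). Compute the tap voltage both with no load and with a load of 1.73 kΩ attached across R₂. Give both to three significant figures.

Unloaded: 5.64 V; loaded: 5.20 V

Open-circuit: V = 14.5 × 242/(380 + 242) = 5.64 V.
With the load, R₂ becomes R₂‖R_L = 212.3 Ω, so V = 14.5 × 212.3/592.3 = 5.20 V.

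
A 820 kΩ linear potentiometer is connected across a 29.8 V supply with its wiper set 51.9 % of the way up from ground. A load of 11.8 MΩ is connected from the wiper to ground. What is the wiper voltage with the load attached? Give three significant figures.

V ≈ 15.2 V

The wiper splits the pot into (1−α)R = 394.4 kΩ above and αR = 425.6 kΩ below.
Lower section ‖ load = 410.8 kΩ.
V_wiper = 29.8 × 410.8/(394.4 + 410.8) = 15.2 V.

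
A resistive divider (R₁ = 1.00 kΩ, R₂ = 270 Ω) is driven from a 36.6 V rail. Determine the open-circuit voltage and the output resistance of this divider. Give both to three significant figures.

V_th is the open-circuit tap voltage: 36.6 × 270/(1000 + 270) = 7.78 V.
With the supply zeroed, R₁ and R₂ appear in parallel from the tap: R_th = R₁‖R₂ = (1000 × 270)/1270 = 213 Ω.

V_th = 7.78 V, R_th = 213 Ω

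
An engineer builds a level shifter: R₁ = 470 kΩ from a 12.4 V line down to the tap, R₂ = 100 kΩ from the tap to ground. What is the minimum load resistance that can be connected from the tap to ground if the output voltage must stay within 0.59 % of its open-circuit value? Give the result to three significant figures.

Output resistance R_th = R₁‖R₂ = (470 × 100)/570.0 = 82.46 kΩ.
The fractional drop is R_th/(R_th + R_L); requiring this ≤ 0.00590 gives R_L ≥ R_th(1/0.00590 − 1) = 82.46 × 168.5 = 13.9 MΩ.

R_L(min) ≈ 13.9 MΩ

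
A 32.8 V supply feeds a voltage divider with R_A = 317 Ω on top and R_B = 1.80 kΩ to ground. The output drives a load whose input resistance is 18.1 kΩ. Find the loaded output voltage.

V_out ≈ 27.5 V

The load sits in parallel with R_B: R_B‖R_L = (1800 × 18100) / (1800 + 18100) = 1637 Ω.
V_out = 32.8 × 1637 / (317 + 1637) = 32.8 × 1637/1954 = 27.5 V.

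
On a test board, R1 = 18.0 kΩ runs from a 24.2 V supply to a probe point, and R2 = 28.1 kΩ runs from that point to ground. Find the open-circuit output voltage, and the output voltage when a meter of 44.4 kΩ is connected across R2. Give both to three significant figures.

Unloaded: 14.8 V; loaded: 11.8 V

Open-circuit: V = 24.2 × 28.1/(18.0 + 28.1) = 14.8 V.
With the load, R2 becomes R2‖R_L = 17.21 kΩ, so V = 24.2 × 17.21/35.21 = 11.8 V.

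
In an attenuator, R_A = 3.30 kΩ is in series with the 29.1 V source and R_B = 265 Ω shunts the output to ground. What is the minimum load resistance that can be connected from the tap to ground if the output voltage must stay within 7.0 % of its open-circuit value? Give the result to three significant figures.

Output resistance R_th = R_A‖R_B = (3300 × 265)/3565 = 245.3 Ω.
The fractional drop is R_th/(R_th + R_L); requiring this ≤ 0.0700 gives R_L ≥ R_th(1/0.0700 − 1) = 245.3 × 13.29 = 3.26 kΩ.

R_L(min) ≈ 3.26 kΩ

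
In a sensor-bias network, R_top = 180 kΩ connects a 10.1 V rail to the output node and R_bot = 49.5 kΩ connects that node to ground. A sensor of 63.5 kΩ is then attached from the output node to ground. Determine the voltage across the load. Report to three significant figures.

V_out ≈ 1.35 V

The load sits in parallel with R_bot: R_bot‖R_L = (49.5 × 63.5) / (49.5 + 63.5) = 27.82 kΩ.
V_out = 10.1 × 27.82 / (180 + 27.82) = 10.1 × 27.82/207.8 = 1.35 V.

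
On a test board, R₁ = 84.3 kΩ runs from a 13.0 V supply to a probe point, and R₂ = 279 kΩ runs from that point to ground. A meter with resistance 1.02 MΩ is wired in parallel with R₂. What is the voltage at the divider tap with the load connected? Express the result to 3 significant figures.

V_out ≈ 9.39 V

The load sits in parallel with R₂: R₂‖R_L = (279 × 1020) / (279 + 1020) = 219.1 kΩ.
V_out = 13.0 × 219.1 / (84.3 + 219.1) = 13.0 × 219.1/303.4 = 9.39 V.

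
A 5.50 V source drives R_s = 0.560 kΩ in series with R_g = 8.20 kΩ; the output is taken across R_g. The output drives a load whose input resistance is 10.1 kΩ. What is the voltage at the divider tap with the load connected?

V_out ≈ 4.89 V

The load sits in parallel with R_g: R_g‖R_L = (8200 × 10100) / (8200 + 10100) = 4526 Ω.
V_out = 5.50 × 4526 / (560 + 4526) = 5.50 × 4526/5086 = 4.89 V.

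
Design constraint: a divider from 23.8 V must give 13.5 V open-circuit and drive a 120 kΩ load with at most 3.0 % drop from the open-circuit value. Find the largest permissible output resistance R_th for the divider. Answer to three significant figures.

R_th ≤ 3.71 kΩ

Loading drop = R_th/(R_th + R_L) ≤ 0.0300, so R_th ≤ R_L · ε/(1−ε) = 120 kΩ × 0.0300/0.9700 = 3.71 kΩ.
(Any R1, R2 with R2/(R1+R2) = 0.567 and R1‖R2 ≤ 3.71 kΩ will meet the spec.)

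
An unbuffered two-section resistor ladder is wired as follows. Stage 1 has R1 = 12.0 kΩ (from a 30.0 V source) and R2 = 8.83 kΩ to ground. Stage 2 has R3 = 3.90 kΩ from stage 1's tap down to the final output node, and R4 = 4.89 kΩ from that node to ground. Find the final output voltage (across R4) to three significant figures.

V_out ≈ 4.48 V

Stage 2 presents R3+R4 = 8.790 kΩ as a load on stage 1's tap.
Stage 1's lower leg becomes R2‖(R3+R4) = 4.405 kΩ, so V_mid = 30.0 × 4.405/16.40 = 8.055 V.
Stage 2 is itself unloaded: V_out = V_mid × R4/(R3+R4) = 8.055 × 4.89/8.790 = 4.48 V.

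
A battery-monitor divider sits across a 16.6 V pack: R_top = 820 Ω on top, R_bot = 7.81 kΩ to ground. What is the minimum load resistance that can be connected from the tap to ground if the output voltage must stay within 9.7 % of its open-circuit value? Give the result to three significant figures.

Output resistance R_th = R_top‖R_bot = (820 × 7810)/8630 = 742.1 Ω.
The fractional drop is R_th/(R_th + R_L); requiring this ≤ 0.0970 gives R_L ≥ R_th(1/0.0970 − 1) = 742.1 × 9.309 = 6.91 kΩ.

R_L(min) ≈ 6.91 kΩ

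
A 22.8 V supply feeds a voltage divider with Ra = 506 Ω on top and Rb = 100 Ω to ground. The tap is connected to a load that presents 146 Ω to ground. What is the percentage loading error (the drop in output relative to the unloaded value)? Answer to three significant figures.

Unloaded V = 22.8 × 100/606.0 = 3.762 V.
Loaded: Rb‖R_L = 59.35 Ω, giving V = 22.8 × 59.35/565.3 = 2.394 V.
Drop = (3.762 − 2.394) / 3.762 = 36.4 %.

36.4 %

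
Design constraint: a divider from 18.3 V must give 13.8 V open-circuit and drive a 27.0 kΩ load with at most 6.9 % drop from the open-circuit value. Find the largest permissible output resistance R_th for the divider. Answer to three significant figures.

R_th ≤ 2.00 kΩ

Loading drop = R_th/(R_th + R_L) ≤ 0.0690, so R_th ≤ R_L · ε/(1−ε) = 27.0 kΩ × 0.0690/0.9310 = 2.00 kΩ.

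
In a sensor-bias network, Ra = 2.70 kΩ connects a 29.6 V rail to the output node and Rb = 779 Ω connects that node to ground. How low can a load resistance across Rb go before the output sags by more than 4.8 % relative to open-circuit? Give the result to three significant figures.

R_L(min) ≈ 12.0 kΩ

Output resistance R_th = Ra‖Rb = (2700 × 779)/3479 = 604.6 Ω.
The fractional drop is R_th/(R_th + R_L); requiring this ≤ 0.0480 gives R_L ≥ R_th(1/0.0480 − 1) = 604.6 × 19.83 = 12.0 kΩ.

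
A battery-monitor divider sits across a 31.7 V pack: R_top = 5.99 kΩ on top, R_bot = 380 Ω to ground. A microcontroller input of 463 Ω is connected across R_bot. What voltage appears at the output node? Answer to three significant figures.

The load sits in parallel with R_bot: R_bot‖R_L = (380 × 463) / (380 + 463) = 208.7 Ω.
V_out = 31.7 × 208.7 / (5990 + 208.7) = 31.7 × 208.7/6199 = 1.07 V.

V_out ≈ 1.07 V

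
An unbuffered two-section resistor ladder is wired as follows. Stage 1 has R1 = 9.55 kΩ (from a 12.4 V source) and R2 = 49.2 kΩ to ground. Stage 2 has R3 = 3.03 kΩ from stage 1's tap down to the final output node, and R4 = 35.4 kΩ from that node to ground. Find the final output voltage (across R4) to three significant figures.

V_out ≈ 7.92 V

Stage 2 presents R3+R4 = 38.43 kΩ as a load on stage 1's tap.
Stage 1's lower leg becomes R2‖(R3+R4) = 21.58 kΩ, so V_mid = 12.4 × 21.58/31.13 = 8.596 V.
Stage 2 is itself unloaded: V_out = V_mid × R4/(R3+R4) = 8.596 × 35.4/38.43 = 7.92 V.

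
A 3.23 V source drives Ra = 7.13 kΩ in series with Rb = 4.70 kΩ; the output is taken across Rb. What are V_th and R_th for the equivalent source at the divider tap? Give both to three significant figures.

V_th is the open-circuit tap voltage: 3.23 × 4.70/(7.13 + 4.70) = 1.28 V.
With the supply zeroed, Ra and Rb appear in parallel from the tap: R_th = Ra‖Rb = (7.13 × 4.70)/11.83 = 2.83 kΩ.

V_th = 1.28 V, R_th = 2.83 kΩ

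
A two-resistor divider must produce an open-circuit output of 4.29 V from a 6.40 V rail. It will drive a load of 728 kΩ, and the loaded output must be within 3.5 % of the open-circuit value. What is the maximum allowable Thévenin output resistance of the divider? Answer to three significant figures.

R_th ≤ 26.4 kΩ

Loading drop = R_th/(R_th + R_L) ≤ 0.0350, so R_th ≤ R_L · ε/(1−ε) = 728 kΩ × 0.0350/0.9650 = 26.4 kΩ.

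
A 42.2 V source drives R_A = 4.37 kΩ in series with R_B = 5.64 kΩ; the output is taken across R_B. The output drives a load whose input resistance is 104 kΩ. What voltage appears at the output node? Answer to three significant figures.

V_out ≈ 23.2 V

The load sits in parallel with R_B: R_B‖R_L = (5.64 × 104) / (5.64 + 104) = 5.350 kΩ.
V_out = 42.2 × 5.350 / (4.37 + 5.350) = 42.2 × 5.350/9.720 = 23.2 V.
(Unloaded it would have been 23.8 V.)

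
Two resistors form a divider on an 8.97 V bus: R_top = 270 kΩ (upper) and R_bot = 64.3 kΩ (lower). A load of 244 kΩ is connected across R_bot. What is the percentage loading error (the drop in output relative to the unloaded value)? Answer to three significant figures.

The divider's output (Thévenin) resistance is R_top‖R_bot = 51.93 kΩ.
Fractional drop under load = R_th/(R_th + R_L) = 51.93 / (51.93 + 244) = 0.1755.
So the output falls by 17.5 %.

17.5 %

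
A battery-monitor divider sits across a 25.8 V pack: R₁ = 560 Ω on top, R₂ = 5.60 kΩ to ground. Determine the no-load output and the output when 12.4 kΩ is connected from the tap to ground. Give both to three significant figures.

Unloaded: 23.5 V; loaded: 22.5 V

Open-circuit: V = 25.8 × 5600/(560 + 5600) = 23.5 V.
With the load, R₂ becomes R₂‖R_L = 3858 Ω, so V = 25.8 × 3858/4418 = 22.5 V.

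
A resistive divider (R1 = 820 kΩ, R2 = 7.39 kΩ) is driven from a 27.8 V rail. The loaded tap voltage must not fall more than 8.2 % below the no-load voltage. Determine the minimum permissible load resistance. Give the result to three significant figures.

Output resistance R_th = R1‖R2 = (820 × 7.39)/827.4 = 7.324 kΩ.
The fractional drop is R_th/(R_th + R_L); requiring this ≤ 0.0820 gives R_L ≥ R_th(1/0.0820 − 1) = 7.324 × 11.20 = 82.0 kΩ.

R_L(min) ≈ 82.0 kΩ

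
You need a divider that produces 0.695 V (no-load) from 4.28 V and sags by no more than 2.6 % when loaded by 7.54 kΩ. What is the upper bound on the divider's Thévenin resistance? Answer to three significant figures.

R_th ≤ 201 Ω

Loading drop = R_th/(R_th + R_L) ≤ 0.0260, so R_th ≤ R_L · ε/(1−ε) = 7.54 kΩ × 0.0260/0.9740 = 201 Ω.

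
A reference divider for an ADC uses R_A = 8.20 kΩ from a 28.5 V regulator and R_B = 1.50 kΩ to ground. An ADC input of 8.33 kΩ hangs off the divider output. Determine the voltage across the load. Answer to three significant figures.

V_out ≈ 3.82 V

The load sits in parallel with R_B: R_B‖R_L = (1.50 × 8.33) / (1.50 + 8.33) = 1.271 kΩ.
V_out = 28.5 × 1.271 / (8.20 + 1.271) = 28.5 × 1.271/9.471 = 3.82 V.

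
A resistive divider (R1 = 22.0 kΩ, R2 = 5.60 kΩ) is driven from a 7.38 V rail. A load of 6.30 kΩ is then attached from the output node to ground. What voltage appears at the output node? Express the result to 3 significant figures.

V_out ≈ 0.876 V

The load sits in parallel with R2: R2‖R_L = (5.60 × 6.30) / (5.60 + 6.30) = 2.965 kΩ.
V_out = 7.38 × 2.965 / (22.0 + 2.965) = 7.38 × 2.965/24.96 = 0.876 V.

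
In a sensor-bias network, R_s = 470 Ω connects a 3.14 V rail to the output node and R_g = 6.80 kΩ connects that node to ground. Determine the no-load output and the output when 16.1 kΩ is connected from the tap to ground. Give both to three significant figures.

Unloaded: 2.94 V; loaded: 2.86 V

Open-circuit: V = 3.14 × 6800/(470 + 6800) = 2.94 V.
With the load, R_g becomes R_g‖R_L = 4781 Ω, so V = 3.14 × 4781/5251 = 2.86 V.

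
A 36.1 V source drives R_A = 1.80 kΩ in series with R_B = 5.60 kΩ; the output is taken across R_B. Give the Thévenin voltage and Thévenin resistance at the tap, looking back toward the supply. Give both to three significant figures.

V_th is the open-circuit tap voltage: 36.1 × 5.60/(1.80 + 5.60) = 27.3 V.
With the supply zeroed, R_A and R_B appear in parallel from the tap: R_th = R_A‖R_B = (1.80 × 5.60)/7.400 = 1.36 kΩ.

V_th = 27.3 V, R_th = 1.36 kΩ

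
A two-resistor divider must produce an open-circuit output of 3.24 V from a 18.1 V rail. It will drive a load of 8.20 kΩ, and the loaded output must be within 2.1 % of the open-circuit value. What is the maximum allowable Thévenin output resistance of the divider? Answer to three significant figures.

Loading drop = R_th/(R_th + R_L) ≤ 0.0210, so R_th ≤ R_L · ε/(1−ε) = 8.20 kΩ × 0.0210/0.9790 = 176 Ω.
(Any R1, R2 with R2/(R1+R2) = 0.179 and R1‖R2 ≤ 176 Ω will meet the spec.)

R_th ≤ 176 Ω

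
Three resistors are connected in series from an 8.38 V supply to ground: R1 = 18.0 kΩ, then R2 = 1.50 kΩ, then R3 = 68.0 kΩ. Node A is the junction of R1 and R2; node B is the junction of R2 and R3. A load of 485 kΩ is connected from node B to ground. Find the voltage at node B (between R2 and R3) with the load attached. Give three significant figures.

At node B, R3 is in parallel with the load: R3‖R_L = 59.64 kΩ.
Below node A the resistance is R2 + (R3‖R_L) = 61.14 kΩ, so V_A = 8.38 × 61.14/79.14 = 6.474 V.
Then V_B = V_A × (R3‖R_L)/(R2 + R3‖R_L) = 6.474 × 59.64/61.14 = 6.32 V.

V ≈ 6.32 V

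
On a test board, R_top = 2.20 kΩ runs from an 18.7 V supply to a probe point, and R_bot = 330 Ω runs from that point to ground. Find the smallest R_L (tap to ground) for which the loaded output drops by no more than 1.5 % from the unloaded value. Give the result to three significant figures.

Output resistance R_th = R_top‖R_bot = (2200 × 330)/2530 = 287.0 Ω.
The fractional drop is R_th/(R_th + R_L); requiring this ≤ 0.0150 gives R_L ≥ R_th(1/0.0150 − 1) = 287.0 × 65.67 = 18.8 kΩ.

R_L(min) ≈ 18.8 kΩ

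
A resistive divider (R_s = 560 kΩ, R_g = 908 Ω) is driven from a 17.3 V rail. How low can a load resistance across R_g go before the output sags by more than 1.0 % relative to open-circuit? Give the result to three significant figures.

Output resistance R_th = R_s‖R_g = (560000 × 908)/560900 = 906.5 Ω.
The fractional drop is R_th/(R_th + R_L); requiring this ≤ 0.0100 gives R_L ≥ R_th(1/0.0100 − 1) = 906.5 × 99.00 = 89.7 kΩ.

R_L(min) ≈ 89.7 kΩ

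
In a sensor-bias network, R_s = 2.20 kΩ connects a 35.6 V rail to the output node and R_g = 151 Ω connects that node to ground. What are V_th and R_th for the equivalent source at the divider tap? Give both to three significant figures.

V_th is the open-circuit tap voltage: 35.6 × 151/(2200 + 151) = 2.29 V.
With the supply zeroed, R_s and R_g appear in parallel from the tap: R_th = R_s‖R_g = (2200 × 151)/2351 = 141 Ω.

V_th = 2.29 V, R_th = 141 Ω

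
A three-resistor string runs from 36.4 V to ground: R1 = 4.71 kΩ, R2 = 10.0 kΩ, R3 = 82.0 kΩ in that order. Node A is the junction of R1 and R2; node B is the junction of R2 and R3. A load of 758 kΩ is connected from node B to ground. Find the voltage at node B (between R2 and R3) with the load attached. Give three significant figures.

At node B, R3 is in parallel with the load: R3‖R_L = 74.00 kΩ.
Below node A the resistance is R2 + (R3‖R_L) = 84.00 kΩ, so V_A = 36.4 × 84.00/88.71 = 34.47 V.
Then V_B = V_A × (R3‖R_L)/(R2 + R3‖R_L) = 34.47 × 74.00/84.00 = 30.4 V.

V ≈ 30.4 V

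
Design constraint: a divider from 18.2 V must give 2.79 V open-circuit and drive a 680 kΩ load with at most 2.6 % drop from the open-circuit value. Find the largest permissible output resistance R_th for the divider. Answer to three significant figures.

Loading drop = R_th/(R_th + R_L) ≤ 0.0260, so R_th ≤ R_L · ε/(1−ε) = 680 kΩ × 0.0260/0.9740 = 18.2 kΩ.
(Any R1, R2 with R2/(R1+R2) = 0.153 and R1‖R2 ≤ 18.2 kΩ will meet the spec.)

R_th ≤ 18.2 kΩ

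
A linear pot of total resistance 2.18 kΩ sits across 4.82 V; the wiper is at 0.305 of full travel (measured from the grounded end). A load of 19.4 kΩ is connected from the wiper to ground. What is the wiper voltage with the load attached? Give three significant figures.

V ≈ 1.44 V

The wiper splits the pot into (1−α)R = 1515 Ω above and αR = 664.9 Ω below.
Lower section ‖ load = 642.9 Ω.
V_wiper = 4.82 × 642.9/(1515 + 642.9) = 1.44 V.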